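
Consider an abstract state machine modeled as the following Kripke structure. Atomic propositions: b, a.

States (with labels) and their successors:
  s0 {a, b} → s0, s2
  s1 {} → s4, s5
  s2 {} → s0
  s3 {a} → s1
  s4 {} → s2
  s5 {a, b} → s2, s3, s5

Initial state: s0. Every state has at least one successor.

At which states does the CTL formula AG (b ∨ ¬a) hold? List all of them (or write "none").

{s0, s2, s4}

States satisfying b ∨ ¬a: {s0, s1, s2, s4, s5}.
States satisfying AG (b ∨ ¬a): {s0, s2, s4}.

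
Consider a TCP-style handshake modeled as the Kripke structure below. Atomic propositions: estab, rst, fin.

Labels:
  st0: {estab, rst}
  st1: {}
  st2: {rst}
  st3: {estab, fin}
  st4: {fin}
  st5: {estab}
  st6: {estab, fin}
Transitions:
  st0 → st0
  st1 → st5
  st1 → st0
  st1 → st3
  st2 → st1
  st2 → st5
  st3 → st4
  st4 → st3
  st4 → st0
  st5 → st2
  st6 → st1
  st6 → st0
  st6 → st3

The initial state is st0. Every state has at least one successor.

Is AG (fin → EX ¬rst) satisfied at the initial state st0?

States satisfying fin → EX ¬rst: {st0, st1, st2, st3, st4, st5, st6}.
States satisfying AG (fin → EX ¬rst): {st0, st1, st2, st3, st4, st5, st6}.
Every state reachable from st0 satisfies fin → EX ¬rst.
st0 ∈ Sat(AG (fin → EX ¬rst)).

Satisfied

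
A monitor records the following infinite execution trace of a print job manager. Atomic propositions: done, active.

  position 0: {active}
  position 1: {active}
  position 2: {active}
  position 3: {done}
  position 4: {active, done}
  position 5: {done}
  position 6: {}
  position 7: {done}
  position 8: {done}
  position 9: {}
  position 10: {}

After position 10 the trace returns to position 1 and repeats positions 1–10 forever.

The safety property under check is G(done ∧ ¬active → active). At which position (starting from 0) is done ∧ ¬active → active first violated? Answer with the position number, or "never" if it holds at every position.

3

Check done ∧ ¬active → active at each position in order: 0 ✓, 1 ✓, 2 ✓.
At position 3 the labels are {done}, so done ∧ ¬active → active is false there. This is the first violation.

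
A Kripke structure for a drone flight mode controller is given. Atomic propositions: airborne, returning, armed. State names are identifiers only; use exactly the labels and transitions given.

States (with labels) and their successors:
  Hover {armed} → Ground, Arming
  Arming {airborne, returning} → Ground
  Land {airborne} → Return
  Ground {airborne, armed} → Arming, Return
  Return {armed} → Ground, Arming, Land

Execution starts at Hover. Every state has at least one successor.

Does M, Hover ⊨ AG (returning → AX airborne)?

States satisfying returning → AX airborne: {Hover, Arming, Land, Ground, Return}.
States satisfying AG (returning → AX airborne): {Hover, Arming, Land, Ground, Return}.
Every state reachable from Hover satisfies returning → AX airborne.
Hover ∈ Sat(AG (returning → AX airborne)).

Holds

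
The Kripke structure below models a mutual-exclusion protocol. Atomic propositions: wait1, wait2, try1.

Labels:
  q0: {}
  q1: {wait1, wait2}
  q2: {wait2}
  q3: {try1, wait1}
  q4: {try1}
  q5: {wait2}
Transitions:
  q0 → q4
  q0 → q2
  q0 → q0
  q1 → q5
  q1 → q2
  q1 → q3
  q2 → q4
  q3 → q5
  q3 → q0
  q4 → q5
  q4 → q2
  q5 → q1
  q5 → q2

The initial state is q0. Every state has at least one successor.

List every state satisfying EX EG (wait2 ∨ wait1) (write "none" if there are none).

States satisfying EG (wait2 ∨ wait1): {q1, q3, q5}.
States satisfying EX EG (wait2 ∨ wait1): {q1, q3, q4, q5}.

{q1, q3, q4, q5}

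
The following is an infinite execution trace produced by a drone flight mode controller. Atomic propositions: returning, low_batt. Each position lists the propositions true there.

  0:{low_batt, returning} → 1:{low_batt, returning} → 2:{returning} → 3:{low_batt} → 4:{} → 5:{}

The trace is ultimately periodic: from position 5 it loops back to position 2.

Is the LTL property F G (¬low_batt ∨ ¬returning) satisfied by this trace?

Yes

G (¬low_batt ∨ ¬returning) holds at position 2, which is reachable from 0, so F G (¬low_batt ∨ ¬returning) holds.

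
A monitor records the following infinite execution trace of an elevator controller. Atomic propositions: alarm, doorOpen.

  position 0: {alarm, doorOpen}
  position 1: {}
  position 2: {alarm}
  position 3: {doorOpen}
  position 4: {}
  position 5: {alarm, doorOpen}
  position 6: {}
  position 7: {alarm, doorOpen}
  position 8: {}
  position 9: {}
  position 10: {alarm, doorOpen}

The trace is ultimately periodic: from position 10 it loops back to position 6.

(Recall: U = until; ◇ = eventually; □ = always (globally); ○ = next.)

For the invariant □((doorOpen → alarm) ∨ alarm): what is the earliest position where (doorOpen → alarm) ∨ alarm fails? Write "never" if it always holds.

3

Check (doorOpen → alarm) ∨ alarm at each position in order: 0 ✓, 1 ✓, 2 ✓.
At position 3 the labels are {doorOpen}, so (doorOpen → alarm) ∨ alarm is false there. This is the first violation.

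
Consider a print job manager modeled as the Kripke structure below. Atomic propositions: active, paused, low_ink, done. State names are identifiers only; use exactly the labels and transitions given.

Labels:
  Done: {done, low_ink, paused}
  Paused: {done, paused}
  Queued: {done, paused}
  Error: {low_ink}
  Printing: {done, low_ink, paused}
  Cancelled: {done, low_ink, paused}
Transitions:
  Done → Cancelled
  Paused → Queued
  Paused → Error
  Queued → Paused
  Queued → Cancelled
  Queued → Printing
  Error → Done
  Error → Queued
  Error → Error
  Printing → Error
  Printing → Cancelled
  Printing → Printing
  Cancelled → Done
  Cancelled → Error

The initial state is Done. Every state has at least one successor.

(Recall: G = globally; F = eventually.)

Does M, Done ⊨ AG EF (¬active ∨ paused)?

Satisfied

States satisfying EF (¬active ∨ paused): {Done, Paused, Queued, Error, Printing, Cancelled}.
States satisfying AG EF (¬active ∨ paused): {Done, Paused, Queued, Error, Printing, Cancelled}.
Every state reachable from Done satisfies EF (¬active ∨ paused).
Done ∈ Sat(AG EF (¬active ∨ paused)).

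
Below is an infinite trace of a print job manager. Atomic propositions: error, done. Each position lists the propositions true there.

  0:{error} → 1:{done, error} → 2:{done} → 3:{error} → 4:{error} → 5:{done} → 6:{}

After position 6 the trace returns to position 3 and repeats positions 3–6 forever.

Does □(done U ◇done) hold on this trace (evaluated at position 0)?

Yes

done U ◇done holds at every position 0..6, and those are all positions ever visited, so □(done U ◇done) holds.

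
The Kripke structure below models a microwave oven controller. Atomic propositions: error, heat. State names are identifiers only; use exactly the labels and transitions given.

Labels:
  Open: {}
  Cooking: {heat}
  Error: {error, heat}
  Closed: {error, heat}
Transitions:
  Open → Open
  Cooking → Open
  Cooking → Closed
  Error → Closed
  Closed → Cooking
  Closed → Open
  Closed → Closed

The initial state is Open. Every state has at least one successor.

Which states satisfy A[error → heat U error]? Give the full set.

States satisfying error → heat: {Open, Cooking, Error, Closed}.
States satisfying error: {Error, Closed}.
States satisfying A[error → heat U error]: {Error, Closed}.

{Error, Closed}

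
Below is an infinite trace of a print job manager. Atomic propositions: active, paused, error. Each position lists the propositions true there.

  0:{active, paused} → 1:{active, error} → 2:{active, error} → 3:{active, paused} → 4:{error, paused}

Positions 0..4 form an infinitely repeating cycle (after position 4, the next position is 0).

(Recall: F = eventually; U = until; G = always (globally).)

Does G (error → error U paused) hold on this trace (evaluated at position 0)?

Holds

error → error U paused holds at every position 0..4, and those are all positions ever visited, so G (error → error U paused) holds.
Positions where error holds: 1, 2, 4.
Check error U paused at each: 1→ok, 2→ok, 4→ok.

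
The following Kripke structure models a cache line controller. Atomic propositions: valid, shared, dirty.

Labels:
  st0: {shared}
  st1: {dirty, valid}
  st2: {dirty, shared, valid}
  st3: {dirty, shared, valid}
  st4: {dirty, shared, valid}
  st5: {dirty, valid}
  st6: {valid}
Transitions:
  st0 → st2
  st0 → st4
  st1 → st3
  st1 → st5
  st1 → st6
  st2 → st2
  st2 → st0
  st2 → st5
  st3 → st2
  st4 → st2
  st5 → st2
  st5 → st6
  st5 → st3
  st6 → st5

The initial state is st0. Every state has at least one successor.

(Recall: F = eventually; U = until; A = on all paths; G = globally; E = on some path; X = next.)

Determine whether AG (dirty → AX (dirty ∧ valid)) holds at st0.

States satisfying dirty → AX (dirty ∧ valid): {st0, st3, st4, st6}.
States satisfying AG (dirty → AX (dirty ∧ valid)): ∅.
st2 is reachable from st0 and violates dirty → AX (dirty ∧ valid), so AG fails at st0.
st0 ∉ Sat(AG (dirty → AX (dirty ∧ valid))).

Does not hold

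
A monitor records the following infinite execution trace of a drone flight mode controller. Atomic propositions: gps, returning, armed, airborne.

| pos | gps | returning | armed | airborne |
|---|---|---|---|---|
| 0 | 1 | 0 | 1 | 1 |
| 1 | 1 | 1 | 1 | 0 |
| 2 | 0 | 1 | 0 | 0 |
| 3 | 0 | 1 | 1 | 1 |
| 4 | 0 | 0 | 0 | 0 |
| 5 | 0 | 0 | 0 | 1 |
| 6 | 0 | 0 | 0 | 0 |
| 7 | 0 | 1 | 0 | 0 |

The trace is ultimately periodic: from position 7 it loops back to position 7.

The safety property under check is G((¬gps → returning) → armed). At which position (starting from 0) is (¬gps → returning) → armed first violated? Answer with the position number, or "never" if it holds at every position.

2

Check (¬gps → returning) → armed at each position in order: 0 ✓, 1 ✓.
At position 2 the labels are {returning}, so (¬gps → returning) → armed is false there. This is the first violation.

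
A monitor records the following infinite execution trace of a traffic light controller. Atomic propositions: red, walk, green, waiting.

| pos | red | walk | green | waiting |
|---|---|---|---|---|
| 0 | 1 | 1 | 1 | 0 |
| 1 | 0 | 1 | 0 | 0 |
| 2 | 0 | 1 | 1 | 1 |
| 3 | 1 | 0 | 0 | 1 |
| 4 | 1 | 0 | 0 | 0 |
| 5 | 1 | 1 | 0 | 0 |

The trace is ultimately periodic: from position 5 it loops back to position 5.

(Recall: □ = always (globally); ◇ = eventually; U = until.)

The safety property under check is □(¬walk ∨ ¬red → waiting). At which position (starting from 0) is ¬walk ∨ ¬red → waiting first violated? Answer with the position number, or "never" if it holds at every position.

Check ¬walk ∨ ¬red → waiting at each position in order: 0 ✓.
At position 1 the labels are {walk}, so ¬walk ∨ ¬red → waiting is false there. This is the first violation.

1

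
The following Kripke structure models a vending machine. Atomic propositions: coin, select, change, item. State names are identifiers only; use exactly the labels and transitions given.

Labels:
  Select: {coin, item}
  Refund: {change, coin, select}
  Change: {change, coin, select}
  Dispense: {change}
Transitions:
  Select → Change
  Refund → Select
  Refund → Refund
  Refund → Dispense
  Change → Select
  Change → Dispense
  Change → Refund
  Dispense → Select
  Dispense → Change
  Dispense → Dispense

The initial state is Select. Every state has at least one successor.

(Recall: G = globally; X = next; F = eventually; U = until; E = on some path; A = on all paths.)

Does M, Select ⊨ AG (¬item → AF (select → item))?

States satisfying ¬item → AF (select → item): {Select, Dispense}.
States satisfying AG (¬item → AF (select → item)): ∅.
Change is reachable from Select and violates ¬item → AF (select → item), so AG fails at Select.
Select ∉ Sat(AG (¬item → AF (select → item))).

Does not hold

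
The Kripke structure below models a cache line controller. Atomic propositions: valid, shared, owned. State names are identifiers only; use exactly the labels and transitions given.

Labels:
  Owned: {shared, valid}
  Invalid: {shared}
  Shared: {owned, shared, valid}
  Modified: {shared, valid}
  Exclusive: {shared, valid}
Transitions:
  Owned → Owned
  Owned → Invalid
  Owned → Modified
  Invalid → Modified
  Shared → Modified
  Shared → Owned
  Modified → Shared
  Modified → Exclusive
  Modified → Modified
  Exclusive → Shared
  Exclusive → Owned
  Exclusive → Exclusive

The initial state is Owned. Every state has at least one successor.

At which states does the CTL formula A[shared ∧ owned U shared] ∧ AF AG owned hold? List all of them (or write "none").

none

States satisfying shared ∧ owned: {Shared}.
States satisfying shared: {Owned, Invalid, Shared, Modified, Exclusive}.
States satisfying A[shared ∧ owned U shared]: {Owned, Invalid, Shared, Modified, Exclusive}.
States satisfying AG owned: ∅.
States satisfying AF AG owned: ∅.
States satisfying A[shared ∧ owned U shared] ∧ AF AG owned: ∅.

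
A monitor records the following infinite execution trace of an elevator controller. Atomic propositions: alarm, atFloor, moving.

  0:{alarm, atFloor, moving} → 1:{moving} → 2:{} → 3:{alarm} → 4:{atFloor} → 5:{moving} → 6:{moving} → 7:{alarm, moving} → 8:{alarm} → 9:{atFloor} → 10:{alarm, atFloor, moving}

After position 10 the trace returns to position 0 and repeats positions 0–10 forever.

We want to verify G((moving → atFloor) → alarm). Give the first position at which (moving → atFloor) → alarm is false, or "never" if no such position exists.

Check (moving → atFloor) → alarm at each position in order: 0 ✓, 1 ✓.
At position 2 the labels are {}, so (moving → atFloor) → alarm is false there. This is the first violation.

2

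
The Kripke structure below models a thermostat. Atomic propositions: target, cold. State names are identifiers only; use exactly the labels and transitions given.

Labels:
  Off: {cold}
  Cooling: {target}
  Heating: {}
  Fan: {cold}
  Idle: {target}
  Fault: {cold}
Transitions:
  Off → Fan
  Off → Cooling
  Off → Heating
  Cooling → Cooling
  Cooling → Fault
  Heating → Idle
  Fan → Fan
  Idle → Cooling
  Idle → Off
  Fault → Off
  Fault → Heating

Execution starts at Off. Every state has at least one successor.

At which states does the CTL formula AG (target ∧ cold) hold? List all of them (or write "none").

none

States satisfying target ∧ cold: ∅.
States satisfying AG (target ∧ cold): ∅.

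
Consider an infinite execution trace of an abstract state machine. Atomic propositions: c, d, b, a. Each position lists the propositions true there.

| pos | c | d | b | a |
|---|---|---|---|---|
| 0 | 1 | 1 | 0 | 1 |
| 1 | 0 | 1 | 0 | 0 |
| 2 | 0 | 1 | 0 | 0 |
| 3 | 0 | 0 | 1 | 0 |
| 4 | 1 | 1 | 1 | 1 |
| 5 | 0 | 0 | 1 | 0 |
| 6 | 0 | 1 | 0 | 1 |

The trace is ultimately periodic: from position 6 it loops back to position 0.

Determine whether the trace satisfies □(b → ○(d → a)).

b → ○(d → a) holds at every position 0..6, and those are all positions ever visited, so □(b → ○(d → a)) holds.
Positions where b holds: 3, 4, 5.
Check ○(d → a) at each: 3→ok, 4→ok, 5→ok.

Yes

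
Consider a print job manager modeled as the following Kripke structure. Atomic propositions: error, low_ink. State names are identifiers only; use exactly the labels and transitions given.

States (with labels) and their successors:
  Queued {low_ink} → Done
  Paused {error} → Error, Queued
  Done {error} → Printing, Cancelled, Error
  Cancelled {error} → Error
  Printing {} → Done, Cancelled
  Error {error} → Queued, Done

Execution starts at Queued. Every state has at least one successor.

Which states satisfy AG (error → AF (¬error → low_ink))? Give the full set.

States satisfying error → AF (¬error → low_ink): {Queued, Paused, Done, Cancelled, Printing, Error}.
States satisfying AG (error → AF (¬error → low_ink)): {Queued, Paused, Done, Cancelled, Printing, Error}.

{Queued, Paused, Done, Cancelled, Printing, Error}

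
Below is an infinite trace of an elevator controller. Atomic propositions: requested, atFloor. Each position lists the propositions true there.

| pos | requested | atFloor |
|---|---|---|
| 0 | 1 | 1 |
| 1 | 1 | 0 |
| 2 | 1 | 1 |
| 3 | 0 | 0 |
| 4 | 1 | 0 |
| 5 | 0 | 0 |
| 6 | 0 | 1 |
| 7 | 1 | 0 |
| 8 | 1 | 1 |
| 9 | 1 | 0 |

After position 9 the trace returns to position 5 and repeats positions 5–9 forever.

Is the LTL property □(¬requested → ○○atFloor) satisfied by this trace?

¬requested → ○○atFloor must hold at every position from 0 onward. It fails at position 3, so □(¬requested → ○○atFloor) is false.
Positions where ¬requested holds: 3, 5, 6.
Check ○○atFloor at each: 3→fails, 5→fails, 6→ok.

Does not hold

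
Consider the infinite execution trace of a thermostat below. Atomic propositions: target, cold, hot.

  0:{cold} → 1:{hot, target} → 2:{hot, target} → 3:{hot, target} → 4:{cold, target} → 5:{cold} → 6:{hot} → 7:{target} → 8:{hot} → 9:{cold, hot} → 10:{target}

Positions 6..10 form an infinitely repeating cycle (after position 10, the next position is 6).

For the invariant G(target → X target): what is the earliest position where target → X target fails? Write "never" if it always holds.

Check target → X target at each position in order: 0 ✓, 1 ✓, 2 ✓, 3 ✓.
At position 4 the labels are {cold, target} and the next position 5 has {cold}, so target → X target is false there. This is the first violation.

4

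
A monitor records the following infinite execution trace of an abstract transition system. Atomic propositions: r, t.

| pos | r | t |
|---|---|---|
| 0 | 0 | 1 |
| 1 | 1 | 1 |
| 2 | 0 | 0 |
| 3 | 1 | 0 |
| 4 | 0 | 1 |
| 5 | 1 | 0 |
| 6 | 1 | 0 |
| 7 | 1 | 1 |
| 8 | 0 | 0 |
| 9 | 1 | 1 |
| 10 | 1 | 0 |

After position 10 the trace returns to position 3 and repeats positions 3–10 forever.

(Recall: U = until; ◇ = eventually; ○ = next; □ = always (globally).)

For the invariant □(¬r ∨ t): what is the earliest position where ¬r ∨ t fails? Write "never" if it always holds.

3

Check ¬r ∨ t at each position in order: 0 ✓, 1 ✓, 2 ✓.
At position 3 the labels are {r}, so ¬r ∨ t is false there. This is the first violation.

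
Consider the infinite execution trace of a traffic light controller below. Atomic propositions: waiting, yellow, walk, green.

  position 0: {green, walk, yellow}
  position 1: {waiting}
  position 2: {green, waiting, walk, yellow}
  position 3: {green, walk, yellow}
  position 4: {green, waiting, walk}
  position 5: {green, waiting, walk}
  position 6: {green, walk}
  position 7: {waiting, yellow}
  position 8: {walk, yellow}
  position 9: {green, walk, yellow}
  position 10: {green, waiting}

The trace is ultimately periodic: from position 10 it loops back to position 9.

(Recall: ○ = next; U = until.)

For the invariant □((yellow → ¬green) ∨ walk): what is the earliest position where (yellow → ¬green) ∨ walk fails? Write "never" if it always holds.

never

(yellow → ¬green) ∨ walk holds at every position 0..10, and those are all the positions the trace ever visits, so the invariant □((yellow → ¬green) ∨ walk) is never violated.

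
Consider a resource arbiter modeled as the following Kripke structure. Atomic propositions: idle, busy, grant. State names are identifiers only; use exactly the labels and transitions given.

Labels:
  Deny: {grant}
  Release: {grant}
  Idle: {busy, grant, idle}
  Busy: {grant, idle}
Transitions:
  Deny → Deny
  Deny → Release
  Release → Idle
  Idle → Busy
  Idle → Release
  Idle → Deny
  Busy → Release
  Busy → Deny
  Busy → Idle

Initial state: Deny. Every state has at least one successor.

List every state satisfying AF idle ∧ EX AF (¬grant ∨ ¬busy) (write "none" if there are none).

{Release, Idle, Busy}

States satisfying idle: {Idle, Busy}.
States satisfying AF idle: {Release, Idle, Busy}.
States satisfying AF (¬grant ∨ ¬busy): {Deny, Release, Idle, Busy}.
States satisfying EX AF (¬grant ∨ ¬busy): {Deny, Release, Idle, Busy}.
States satisfying AF idle ∧ EX AF (¬grant ∨ ¬busy): {Release, Idle, Busy}.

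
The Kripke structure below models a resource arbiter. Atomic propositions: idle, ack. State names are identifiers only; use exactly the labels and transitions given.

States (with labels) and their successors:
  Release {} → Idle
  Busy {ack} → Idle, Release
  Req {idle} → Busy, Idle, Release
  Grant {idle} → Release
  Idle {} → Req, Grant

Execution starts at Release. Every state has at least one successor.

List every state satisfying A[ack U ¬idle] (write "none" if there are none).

States satisfying ack: {Busy}.
States satisfying ¬idle: {Release, Busy, Idle}.
States satisfying A[ack U ¬idle]: {Release, Busy, Idle}.

{Release, Busy, Idle}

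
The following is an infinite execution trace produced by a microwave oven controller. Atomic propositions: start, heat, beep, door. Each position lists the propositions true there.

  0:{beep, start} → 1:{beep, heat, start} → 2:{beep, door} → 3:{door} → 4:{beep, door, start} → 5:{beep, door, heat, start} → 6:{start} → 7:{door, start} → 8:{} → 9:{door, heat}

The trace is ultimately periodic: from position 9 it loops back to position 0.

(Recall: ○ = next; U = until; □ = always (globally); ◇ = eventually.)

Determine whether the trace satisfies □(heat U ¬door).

Does not hold

heat U ¬door must hold at every position from 0 onward. It fails at position 2, so □(heat U ¬door) is false.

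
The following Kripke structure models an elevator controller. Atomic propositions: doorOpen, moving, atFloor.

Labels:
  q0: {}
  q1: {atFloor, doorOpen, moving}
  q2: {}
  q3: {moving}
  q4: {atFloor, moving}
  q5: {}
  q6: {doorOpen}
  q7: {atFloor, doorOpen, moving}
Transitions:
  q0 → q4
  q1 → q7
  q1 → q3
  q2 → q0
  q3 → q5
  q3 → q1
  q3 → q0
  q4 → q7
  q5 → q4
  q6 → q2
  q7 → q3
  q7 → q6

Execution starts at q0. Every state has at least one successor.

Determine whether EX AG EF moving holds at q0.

Yes

States satisfying AG EF moving: {q0, q1, q2, q3, q4, q5, q6, q7}.
States satisfying EX AG EF moving: {q0, q1, q2, q3, q4, q5, q6, q7}.
q0 ∈ Sat(EX AG EF moving).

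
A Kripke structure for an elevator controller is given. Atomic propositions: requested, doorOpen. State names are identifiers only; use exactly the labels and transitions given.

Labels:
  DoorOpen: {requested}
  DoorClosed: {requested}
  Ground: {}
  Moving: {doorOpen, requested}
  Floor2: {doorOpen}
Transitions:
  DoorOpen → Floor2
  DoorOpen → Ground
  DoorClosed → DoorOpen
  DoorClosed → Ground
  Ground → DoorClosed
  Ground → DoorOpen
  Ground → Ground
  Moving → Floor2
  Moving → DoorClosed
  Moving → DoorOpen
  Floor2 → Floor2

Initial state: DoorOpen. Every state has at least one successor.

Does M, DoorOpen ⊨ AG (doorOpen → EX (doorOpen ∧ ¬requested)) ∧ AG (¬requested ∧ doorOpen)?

States satisfying doorOpen → EX (doorOpen ∧ ¬requested): {DoorOpen, DoorClosed, Ground, Moving, Floor2}.
States satisfying AG (doorOpen → EX (doorOpen ∧ ¬requested)): {DoorOpen, DoorClosed, Ground, Moving, Floor2}.
States satisfying ¬requested ∧ doorOpen: {Floor2}.
States satisfying AG (¬requested ∧ doorOpen): {Floor2}.
States satisfying AG (doorOpen → EX (doorOpen ∧ ¬requested)) ∧ AG (¬requested ∧ doorOpen): {Floor2}.
DoorOpen ∉ Sat(AG (doorOpen → EX (doorOpen ∧ ¬requested)) ∧ AG (¬requested ∧ doorOpen)).

Violated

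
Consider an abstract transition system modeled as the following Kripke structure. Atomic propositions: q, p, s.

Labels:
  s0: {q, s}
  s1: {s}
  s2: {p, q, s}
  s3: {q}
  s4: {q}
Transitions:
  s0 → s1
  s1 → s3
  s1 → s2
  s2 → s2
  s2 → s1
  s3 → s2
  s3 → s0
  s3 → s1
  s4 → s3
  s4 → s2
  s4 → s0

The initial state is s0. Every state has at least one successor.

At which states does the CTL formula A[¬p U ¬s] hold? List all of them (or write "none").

{s3, s4}

States satisfying ¬p: {s0, s1, s3, s4}.
States satisfying ¬s: {s3, s4}.
States satisfying A[¬p U ¬s]: {s3, s4}.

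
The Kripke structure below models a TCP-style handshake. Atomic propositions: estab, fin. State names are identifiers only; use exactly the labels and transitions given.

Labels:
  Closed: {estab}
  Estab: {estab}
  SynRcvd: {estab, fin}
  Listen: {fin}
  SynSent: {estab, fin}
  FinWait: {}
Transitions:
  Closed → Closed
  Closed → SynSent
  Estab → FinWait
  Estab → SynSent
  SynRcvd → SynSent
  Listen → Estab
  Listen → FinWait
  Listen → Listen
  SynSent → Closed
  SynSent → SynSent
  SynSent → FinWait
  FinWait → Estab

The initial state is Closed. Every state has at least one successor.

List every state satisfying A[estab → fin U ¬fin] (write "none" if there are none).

States satisfying estab → fin: {SynRcvd, Listen, SynSent, FinWait}.
States satisfying ¬fin: {Closed, Estab, FinWait}.
States satisfying A[estab → fin U ¬fin]: {Closed, Estab, FinWait}.

{Closed, Estab, FinWait}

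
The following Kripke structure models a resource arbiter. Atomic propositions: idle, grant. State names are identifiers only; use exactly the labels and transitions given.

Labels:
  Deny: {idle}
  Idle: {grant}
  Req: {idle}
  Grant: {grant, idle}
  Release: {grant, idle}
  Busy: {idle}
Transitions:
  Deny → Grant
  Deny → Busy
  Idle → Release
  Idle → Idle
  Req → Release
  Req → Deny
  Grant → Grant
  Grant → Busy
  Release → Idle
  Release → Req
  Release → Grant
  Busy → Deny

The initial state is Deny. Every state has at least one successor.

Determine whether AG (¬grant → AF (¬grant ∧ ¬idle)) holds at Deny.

States satisfying ¬grant → AF (¬grant ∧ ¬idle): {Idle, Grant, Release}.
States satisfying AG (¬grant → AF (¬grant ∧ ¬idle)): ∅.
Busy is reachable from Deny and violates ¬grant → AF (¬grant ∧ ¬idle), so AG fails at Deny.
Deny ∉ Sat(AG (¬grant → AF (¬grant ∧ ¬idle))).

Does not hold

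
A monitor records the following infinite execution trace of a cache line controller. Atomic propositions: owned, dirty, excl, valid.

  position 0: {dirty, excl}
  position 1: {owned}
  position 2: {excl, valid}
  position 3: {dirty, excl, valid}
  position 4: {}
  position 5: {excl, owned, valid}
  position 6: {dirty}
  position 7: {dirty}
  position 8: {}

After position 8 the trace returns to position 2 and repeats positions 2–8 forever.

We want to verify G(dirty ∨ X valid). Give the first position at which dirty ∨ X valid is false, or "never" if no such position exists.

5

Check dirty ∨ X valid at each position in order: 0 ✓, 1 ✓, 2 ✓, 3 ✓, 4 ✓.
At position 5 the labels are {excl, owned, valid} and the next position 6 has {dirty}, so dirty ∨ X valid is false there. This is the first violation.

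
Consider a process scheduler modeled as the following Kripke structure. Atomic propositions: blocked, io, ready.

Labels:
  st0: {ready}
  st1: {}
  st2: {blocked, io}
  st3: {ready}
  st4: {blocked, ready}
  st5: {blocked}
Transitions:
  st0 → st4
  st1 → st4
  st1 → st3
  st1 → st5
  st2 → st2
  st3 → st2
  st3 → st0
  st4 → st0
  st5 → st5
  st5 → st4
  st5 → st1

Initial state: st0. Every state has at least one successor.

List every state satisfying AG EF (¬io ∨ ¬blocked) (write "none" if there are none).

States satisfying EF (¬io ∨ ¬blocked): {st0, st1, st3, st4, st5}.
States satisfying AG EF (¬io ∨ ¬blocked): {st0, st4}.

{st0, st4}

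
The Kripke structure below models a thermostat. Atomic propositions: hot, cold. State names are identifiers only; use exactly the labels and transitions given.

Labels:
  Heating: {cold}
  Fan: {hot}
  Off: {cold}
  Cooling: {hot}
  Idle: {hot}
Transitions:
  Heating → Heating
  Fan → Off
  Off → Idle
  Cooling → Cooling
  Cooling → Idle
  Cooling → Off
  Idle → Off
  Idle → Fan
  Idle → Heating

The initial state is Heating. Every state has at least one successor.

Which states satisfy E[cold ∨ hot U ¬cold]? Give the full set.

States satisfying cold ∨ hot: {Heating, Fan, Off, Cooling, Idle}.
States satisfying ¬cold: {Fan, Cooling, Idle}.
States satisfying E[cold ∨ hot U ¬cold]: {Fan, Off, Cooling, Idle}.

{Fan, Off, Cooling, Idle}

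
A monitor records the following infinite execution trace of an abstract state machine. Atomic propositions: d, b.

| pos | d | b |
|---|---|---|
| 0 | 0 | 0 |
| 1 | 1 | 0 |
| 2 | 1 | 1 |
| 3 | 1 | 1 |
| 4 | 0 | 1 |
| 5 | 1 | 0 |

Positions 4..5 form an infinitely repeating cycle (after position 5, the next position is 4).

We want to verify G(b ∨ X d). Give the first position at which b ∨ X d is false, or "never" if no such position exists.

5

Check b ∨ X d at each position in order: 0 ✓, 1 ✓, 2 ✓, 3 ✓, 4 ✓.
At position 5 the labels are {d} and the next position 4 has {b}, so b ∨ X d is false there. This is the first violation.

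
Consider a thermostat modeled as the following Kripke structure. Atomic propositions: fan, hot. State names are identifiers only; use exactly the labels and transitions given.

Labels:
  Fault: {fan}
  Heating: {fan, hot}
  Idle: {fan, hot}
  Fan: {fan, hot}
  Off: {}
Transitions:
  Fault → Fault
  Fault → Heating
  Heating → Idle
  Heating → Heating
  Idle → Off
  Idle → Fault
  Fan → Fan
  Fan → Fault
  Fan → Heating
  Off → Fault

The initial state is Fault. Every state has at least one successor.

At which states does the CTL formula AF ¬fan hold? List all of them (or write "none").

States satisfying ¬fan: {Off}.
States satisfying AF ¬fan: {Off}.

{Off}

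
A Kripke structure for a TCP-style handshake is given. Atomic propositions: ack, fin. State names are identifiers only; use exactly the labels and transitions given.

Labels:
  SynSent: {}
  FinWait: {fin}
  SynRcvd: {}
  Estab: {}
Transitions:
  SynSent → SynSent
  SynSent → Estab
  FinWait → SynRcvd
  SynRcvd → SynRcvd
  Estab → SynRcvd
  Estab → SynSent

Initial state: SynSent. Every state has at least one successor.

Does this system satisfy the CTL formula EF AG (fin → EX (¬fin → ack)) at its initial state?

Yes

States satisfying AG (fin → EX (¬fin → ack)): {SynSent, SynRcvd, Estab}.
States satisfying EF AG (fin → EX (¬fin → ack)): {SynSent, FinWait, SynRcvd, Estab}.
Some path from SynSent reaches a state where AG (fin → EX (¬fin → ack)) holds.
SynSent ∈ Sat(EF AG (fin → EX (¬fin → ack))).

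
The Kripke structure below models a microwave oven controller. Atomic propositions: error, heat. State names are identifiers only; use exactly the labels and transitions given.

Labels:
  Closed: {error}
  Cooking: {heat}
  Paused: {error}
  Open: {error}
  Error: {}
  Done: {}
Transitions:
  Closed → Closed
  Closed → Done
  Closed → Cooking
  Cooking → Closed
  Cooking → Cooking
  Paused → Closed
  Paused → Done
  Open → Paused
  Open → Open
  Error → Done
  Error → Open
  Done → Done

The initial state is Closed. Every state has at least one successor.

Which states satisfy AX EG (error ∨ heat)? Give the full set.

{Cooking, Open}

States satisfying EG (error ∨ heat): {Closed, Cooking, Paused, Open}.
States satisfying AX EG (error ∨ heat): {Cooking, Open}.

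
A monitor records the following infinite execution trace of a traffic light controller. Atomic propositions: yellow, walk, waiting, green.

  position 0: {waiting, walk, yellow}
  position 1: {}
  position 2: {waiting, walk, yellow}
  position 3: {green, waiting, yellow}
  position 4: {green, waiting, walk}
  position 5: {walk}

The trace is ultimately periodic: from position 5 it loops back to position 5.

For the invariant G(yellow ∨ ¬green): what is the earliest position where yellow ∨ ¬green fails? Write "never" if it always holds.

Check yellow ∨ ¬green at each position in order: 0 ✓, 1 ✓, 2 ✓, 3 ✓.
At position 4 the labels are {green, waiting, walk}, so yellow ∨ ¬green is false there. This is the first violation.

4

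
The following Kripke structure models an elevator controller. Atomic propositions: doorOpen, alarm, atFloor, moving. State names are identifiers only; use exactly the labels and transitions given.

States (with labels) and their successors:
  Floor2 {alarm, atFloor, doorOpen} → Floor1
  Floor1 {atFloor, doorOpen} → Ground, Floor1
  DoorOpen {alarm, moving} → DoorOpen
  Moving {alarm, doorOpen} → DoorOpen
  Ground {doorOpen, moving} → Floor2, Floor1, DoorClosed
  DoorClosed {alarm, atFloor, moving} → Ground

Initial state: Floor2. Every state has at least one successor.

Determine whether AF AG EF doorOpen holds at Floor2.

States satisfying AG EF doorOpen: {Floor2, Floor1, Ground, DoorClosed}.
States satisfying AF AG EF doorOpen: {Floor2, Floor1, Ground, DoorClosed}.
Floor2 ∈ Sat(AF AG EF doorOpen).

Satisfied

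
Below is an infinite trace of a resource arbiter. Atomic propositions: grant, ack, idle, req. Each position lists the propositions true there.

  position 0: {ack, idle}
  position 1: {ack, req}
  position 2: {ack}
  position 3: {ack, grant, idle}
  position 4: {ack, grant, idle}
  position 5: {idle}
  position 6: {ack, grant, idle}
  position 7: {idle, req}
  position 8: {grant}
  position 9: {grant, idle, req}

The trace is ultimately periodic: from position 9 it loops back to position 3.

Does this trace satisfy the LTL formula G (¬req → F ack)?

¬req → F ack holds at every position 0..9, and those are all positions ever visited, so G (¬req → F ack) holds.
Positions where ¬req holds: 0, 2, 3, 4, 5, 6, 8.
Check F ack at each: 0→ok, 2→ok, 3→ok, 4→ok, 5→ok, 6→ok, 8→ok.

Satisfied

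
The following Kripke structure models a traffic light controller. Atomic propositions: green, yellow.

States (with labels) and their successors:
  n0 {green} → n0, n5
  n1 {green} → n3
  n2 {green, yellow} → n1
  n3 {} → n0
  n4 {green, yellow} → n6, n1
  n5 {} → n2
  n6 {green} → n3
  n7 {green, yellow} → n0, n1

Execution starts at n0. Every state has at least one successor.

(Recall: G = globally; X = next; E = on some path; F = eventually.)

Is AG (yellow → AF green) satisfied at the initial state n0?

States satisfying yellow → AF green: {n0, n1, n2, n3, n4, n5, n6, n7}.
States satisfying AG (yellow → AF green): {n0, n1, n2, n3, n4, n5, n6, n7}.
Every state reachable from n0 satisfies yellow → AF green.
n0 ∈ Sat(AG (yellow → AF green)).

Yes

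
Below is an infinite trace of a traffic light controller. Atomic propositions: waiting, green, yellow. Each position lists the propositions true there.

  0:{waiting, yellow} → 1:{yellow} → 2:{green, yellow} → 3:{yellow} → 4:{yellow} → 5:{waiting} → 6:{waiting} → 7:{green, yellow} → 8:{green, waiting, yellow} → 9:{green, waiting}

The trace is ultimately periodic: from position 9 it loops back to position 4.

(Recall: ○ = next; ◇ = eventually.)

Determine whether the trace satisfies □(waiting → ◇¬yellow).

Yes

waiting → ◇¬yellow holds at every position 0..9, and those are all positions ever visited, so □(waiting → ◇¬yellow) holds.
Positions where waiting holds: 0, 5, 6, 8, 9.
Check ◇¬yellow at each: 0→ok, 5→ok, 6→ok, 8→ok, 9→ok.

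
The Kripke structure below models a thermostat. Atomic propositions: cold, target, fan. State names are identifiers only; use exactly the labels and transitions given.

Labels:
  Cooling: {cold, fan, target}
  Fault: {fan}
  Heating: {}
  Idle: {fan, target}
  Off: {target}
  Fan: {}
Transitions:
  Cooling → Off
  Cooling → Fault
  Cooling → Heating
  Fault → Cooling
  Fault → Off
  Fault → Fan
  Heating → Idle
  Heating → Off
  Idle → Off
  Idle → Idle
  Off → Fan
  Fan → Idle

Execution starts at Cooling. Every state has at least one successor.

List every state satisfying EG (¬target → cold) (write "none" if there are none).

{Idle}

States satisfying ¬target → cold: {Cooling, Idle, Off}.
States satisfying EG (¬target → cold): {Idle}.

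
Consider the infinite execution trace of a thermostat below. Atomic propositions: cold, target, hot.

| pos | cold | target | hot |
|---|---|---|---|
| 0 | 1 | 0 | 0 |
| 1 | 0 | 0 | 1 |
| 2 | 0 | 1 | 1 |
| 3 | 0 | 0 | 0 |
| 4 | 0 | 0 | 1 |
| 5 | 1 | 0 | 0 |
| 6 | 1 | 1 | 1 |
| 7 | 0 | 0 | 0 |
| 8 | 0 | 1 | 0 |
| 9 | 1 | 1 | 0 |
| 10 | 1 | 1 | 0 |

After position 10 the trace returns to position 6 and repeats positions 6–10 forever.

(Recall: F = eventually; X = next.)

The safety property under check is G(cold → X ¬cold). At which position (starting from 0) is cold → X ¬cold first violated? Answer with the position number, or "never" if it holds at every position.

Check cold → X ¬cold at each position in order: 0 ✓, 1 ✓, 2 ✓, 3 ✓, 4 ✓.
At position 5 the labels are {cold} and the next position 6 has {cold, hot, target}, so cold → X ¬cold is false there. This is the first violation.

5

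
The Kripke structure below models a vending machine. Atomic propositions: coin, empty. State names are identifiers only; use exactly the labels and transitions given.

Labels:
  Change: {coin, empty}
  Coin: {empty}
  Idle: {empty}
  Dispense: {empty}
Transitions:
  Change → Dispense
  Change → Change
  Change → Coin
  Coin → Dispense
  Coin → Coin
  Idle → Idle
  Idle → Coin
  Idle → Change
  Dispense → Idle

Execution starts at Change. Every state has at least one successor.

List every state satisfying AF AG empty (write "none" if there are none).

{Change, Coin, Idle, Dispense}

States satisfying AG empty: {Change, Coin, Idle, Dispense}.
States satisfying AF AG empty: {Change, Coin, Idle, Dispense}.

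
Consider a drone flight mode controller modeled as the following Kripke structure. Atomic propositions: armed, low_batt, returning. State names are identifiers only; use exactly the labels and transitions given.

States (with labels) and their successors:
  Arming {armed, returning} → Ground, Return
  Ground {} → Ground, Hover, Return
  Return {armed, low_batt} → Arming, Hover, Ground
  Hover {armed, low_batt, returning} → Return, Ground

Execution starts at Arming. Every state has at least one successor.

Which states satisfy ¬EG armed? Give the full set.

{Ground}

States satisfying armed: {Arming, Return, Hover}.
States satisfying EG armed: {Arming, Return, Hover}.
States satisfying ¬EG armed: {Ground}.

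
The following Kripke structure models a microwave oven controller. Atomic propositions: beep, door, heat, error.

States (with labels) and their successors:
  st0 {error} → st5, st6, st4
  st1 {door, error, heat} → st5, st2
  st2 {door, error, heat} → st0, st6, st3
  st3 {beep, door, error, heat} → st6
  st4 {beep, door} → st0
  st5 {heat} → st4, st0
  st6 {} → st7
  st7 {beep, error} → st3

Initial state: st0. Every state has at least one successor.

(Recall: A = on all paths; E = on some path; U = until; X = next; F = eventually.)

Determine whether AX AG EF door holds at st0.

Holds

States satisfying AG EF door: {st0, st1, st2, st3, st4, st5, st6, st7}.
States satisfying AX AG EF door: {st0, st1, st2, st3, st4, st5, st6, st7}.
st0 ∈ Sat(AX AG EF door).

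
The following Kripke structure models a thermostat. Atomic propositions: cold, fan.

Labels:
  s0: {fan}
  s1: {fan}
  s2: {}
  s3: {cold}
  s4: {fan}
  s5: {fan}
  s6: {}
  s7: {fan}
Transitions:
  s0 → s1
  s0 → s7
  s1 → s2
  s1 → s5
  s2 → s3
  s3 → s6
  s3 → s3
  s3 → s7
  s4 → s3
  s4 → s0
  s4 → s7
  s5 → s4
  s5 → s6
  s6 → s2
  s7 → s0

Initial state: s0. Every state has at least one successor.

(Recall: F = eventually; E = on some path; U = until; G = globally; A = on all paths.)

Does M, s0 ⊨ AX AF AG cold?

No

States satisfying AF AG cold: ∅.
States satisfying AX AF AG cold: ∅.
s0 ∉ Sat(AX AF AG cold).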